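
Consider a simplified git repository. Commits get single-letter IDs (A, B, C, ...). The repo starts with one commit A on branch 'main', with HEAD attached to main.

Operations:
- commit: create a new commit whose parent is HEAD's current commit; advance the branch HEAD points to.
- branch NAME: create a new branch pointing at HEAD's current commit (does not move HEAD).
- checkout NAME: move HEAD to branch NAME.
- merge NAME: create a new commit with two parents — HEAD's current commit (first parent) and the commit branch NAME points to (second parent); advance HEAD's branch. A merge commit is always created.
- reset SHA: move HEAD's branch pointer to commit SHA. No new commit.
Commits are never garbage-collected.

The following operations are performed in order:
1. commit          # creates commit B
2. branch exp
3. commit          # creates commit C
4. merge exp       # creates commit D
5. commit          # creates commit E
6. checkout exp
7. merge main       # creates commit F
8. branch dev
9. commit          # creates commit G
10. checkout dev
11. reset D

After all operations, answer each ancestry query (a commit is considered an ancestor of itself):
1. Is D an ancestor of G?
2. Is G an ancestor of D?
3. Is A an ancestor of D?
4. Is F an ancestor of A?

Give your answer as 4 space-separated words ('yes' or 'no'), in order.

After op 1 (commit): HEAD=main@B [main=B]
After op 2 (branch): HEAD=main@B [exp=B main=B]
After op 3 (commit): HEAD=main@C [exp=B main=C]
After op 4 (merge): HEAD=main@D [exp=B main=D]
After op 5 (commit): HEAD=main@E [exp=B main=E]
After op 6 (checkout): HEAD=exp@B [exp=B main=E]
After op 7 (merge): HEAD=exp@F [exp=F main=E]
After op 8 (branch): HEAD=exp@F [dev=F exp=F main=E]
After op 9 (commit): HEAD=exp@G [dev=F exp=G main=E]
After op 10 (checkout): HEAD=dev@F [dev=F exp=G main=E]
After op 11 (reset): HEAD=dev@D [dev=D exp=G main=E]
ancestors(G) = {A,B,C,D,E,F,G}; D in? yes
ancestors(D) = {A,B,C,D}; G in? no
ancestors(D) = {A,B,C,D}; A in? yes
ancestors(A) = {A}; F in? no

Answer: yes no yes no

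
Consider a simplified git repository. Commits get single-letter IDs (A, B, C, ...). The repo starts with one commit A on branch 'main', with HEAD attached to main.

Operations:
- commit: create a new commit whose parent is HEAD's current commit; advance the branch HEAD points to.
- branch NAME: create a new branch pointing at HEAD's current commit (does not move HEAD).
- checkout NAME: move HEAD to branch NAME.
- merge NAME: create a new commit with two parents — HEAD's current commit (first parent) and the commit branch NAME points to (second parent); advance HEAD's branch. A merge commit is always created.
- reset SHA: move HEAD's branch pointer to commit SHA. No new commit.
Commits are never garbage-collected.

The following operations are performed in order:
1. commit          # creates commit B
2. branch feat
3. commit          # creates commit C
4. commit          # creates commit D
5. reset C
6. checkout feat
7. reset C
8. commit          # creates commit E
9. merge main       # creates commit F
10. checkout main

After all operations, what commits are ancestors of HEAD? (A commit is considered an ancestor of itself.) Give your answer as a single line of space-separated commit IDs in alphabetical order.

After op 1 (commit): HEAD=main@B [main=B]
After op 2 (branch): HEAD=main@B [feat=B main=B]
After op 3 (commit): HEAD=main@C [feat=B main=C]
After op 4 (commit): HEAD=main@D [feat=B main=D]
After op 5 (reset): HEAD=main@C [feat=B main=C]
After op 6 (checkout): HEAD=feat@B [feat=B main=C]
After op 7 (reset): HEAD=feat@C [feat=C main=C]
After op 8 (commit): HEAD=feat@E [feat=E main=C]
After op 9 (merge): HEAD=feat@F [feat=F main=C]
After op 10 (checkout): HEAD=main@C [feat=F main=C]

Answer: A B C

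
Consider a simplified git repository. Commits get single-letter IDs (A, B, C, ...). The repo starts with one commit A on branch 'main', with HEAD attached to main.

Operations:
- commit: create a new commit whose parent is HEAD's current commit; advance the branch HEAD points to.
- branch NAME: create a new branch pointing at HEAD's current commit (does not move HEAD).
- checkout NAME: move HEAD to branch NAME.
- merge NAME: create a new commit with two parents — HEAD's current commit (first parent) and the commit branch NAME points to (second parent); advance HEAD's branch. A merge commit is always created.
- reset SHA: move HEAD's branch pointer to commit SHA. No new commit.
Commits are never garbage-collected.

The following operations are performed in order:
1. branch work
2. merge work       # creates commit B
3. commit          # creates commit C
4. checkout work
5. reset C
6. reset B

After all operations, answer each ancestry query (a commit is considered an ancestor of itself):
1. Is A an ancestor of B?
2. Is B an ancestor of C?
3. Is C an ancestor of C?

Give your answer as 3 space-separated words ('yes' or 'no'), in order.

Answer: yes yes yes

Derivation:
After op 1 (branch): HEAD=main@A [main=A work=A]
After op 2 (merge): HEAD=main@B [main=B work=A]
After op 3 (commit): HEAD=main@C [main=C work=A]
After op 4 (checkout): HEAD=work@A [main=C work=A]
After op 5 (reset): HEAD=work@C [main=C work=C]
After op 6 (reset): HEAD=work@B [main=C work=B]
ancestors(B) = {A,B}; A in? yes
ancestors(C) = {A,B,C}; B in? yes
ancestors(C) = {A,B,C}; C in? yes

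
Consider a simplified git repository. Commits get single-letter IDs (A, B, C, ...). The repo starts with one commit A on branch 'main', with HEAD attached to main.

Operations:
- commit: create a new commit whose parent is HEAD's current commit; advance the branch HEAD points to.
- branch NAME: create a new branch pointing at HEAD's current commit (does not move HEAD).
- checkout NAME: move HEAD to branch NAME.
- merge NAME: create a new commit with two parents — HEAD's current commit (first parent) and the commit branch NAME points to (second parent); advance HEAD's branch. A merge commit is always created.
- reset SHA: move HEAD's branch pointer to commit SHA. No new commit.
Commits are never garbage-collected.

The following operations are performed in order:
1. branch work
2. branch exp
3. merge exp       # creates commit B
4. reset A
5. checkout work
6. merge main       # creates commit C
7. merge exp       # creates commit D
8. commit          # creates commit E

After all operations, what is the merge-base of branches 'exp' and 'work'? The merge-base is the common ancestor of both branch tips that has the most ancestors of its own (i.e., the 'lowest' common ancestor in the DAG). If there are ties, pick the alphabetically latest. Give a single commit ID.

Answer: A

Derivation:
After op 1 (branch): HEAD=main@A [main=A work=A]
After op 2 (branch): HEAD=main@A [exp=A main=A work=A]
After op 3 (merge): HEAD=main@B [exp=A main=B work=A]
After op 4 (reset): HEAD=main@A [exp=A main=A work=A]
After op 5 (checkout): HEAD=work@A [exp=A main=A work=A]
After op 6 (merge): HEAD=work@C [exp=A main=A work=C]
After op 7 (merge): HEAD=work@D [exp=A main=A work=D]
After op 8 (commit): HEAD=work@E [exp=A main=A work=E]
ancestors(exp=A): ['A']
ancestors(work=E): ['A', 'C', 'D', 'E']
common: ['A']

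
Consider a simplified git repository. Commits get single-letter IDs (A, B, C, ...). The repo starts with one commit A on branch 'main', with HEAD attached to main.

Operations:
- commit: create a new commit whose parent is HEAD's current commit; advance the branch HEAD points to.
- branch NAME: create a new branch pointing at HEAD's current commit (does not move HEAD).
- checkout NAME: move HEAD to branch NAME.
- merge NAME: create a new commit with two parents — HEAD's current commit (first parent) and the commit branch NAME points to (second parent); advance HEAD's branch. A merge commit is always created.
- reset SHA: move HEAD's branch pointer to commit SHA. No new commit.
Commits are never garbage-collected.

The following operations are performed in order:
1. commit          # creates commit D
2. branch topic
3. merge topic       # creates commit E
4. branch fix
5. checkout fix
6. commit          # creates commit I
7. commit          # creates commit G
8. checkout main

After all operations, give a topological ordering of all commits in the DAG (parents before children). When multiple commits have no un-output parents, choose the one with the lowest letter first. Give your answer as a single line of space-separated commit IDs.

After op 1 (commit): HEAD=main@D [main=D]
After op 2 (branch): HEAD=main@D [main=D topic=D]
After op 3 (merge): HEAD=main@E [main=E topic=D]
After op 4 (branch): HEAD=main@E [fix=E main=E topic=D]
After op 5 (checkout): HEAD=fix@E [fix=E main=E topic=D]
After op 6 (commit): HEAD=fix@I [fix=I main=E topic=D]
After op 7 (commit): HEAD=fix@G [fix=G main=E topic=D]
After op 8 (checkout): HEAD=main@E [fix=G main=E topic=D]
commit A: parents=[]
commit D: parents=['A']
commit E: parents=['D', 'D']
commit G: parents=['I']
commit I: parents=['E']

Answer: A D E I G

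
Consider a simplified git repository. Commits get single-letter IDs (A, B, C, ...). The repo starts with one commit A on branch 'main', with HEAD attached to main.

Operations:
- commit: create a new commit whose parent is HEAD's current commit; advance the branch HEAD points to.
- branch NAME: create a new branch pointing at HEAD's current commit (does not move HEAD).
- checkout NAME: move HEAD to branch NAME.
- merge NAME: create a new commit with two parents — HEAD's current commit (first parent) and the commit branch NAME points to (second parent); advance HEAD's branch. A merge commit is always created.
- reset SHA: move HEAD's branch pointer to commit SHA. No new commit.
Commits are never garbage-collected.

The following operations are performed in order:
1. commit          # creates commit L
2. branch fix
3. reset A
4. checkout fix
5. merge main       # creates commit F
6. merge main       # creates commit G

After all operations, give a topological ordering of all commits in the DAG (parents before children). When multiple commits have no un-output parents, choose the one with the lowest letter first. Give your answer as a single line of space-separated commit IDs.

Answer: A L F G

Derivation:
After op 1 (commit): HEAD=main@L [main=L]
After op 2 (branch): HEAD=main@L [fix=L main=L]
After op 3 (reset): HEAD=main@A [fix=L main=A]
After op 4 (checkout): HEAD=fix@L [fix=L main=A]
After op 5 (merge): HEAD=fix@F [fix=F main=A]
After op 6 (merge): HEAD=fix@G [fix=G main=A]
commit A: parents=[]
commit F: parents=['L', 'A']
commit G: parents=['F', 'A']
commit L: parents=['A']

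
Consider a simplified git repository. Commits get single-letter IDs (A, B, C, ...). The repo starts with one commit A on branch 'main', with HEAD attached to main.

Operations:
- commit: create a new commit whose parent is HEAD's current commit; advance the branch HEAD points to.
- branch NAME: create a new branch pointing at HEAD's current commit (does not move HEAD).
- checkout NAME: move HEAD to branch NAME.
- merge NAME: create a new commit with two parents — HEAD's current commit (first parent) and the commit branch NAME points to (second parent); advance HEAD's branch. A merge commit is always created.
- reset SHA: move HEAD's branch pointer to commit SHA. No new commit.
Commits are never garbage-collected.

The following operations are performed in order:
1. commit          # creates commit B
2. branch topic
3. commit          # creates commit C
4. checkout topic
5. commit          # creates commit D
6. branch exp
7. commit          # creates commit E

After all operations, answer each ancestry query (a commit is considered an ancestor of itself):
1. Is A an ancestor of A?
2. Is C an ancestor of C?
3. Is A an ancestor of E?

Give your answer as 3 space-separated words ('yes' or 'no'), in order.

After op 1 (commit): HEAD=main@B [main=B]
After op 2 (branch): HEAD=main@B [main=B topic=B]
After op 3 (commit): HEAD=main@C [main=C topic=B]
After op 4 (checkout): HEAD=topic@B [main=C topic=B]
After op 5 (commit): HEAD=topic@D [main=C topic=D]
After op 6 (branch): HEAD=topic@D [exp=D main=C topic=D]
After op 7 (commit): HEAD=topic@E [exp=D main=C topic=E]
ancestors(A) = {A}; A in? yes
ancestors(C) = {A,B,C}; C in? yes
ancestors(E) = {A,B,D,E}; A in? yes

Answer: yes yes yes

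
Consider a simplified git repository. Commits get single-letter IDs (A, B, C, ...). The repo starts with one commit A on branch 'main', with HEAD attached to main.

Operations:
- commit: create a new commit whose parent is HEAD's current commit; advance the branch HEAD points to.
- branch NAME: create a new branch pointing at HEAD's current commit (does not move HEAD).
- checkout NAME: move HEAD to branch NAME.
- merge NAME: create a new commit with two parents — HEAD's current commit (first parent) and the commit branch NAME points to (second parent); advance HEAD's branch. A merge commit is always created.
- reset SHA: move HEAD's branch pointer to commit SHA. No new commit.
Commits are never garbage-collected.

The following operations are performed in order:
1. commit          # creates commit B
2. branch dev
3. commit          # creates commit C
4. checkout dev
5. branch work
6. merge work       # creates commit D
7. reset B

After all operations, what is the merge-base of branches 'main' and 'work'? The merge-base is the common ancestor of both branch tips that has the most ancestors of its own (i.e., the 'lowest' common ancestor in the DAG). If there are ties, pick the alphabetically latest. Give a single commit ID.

Answer: B

Derivation:
After op 1 (commit): HEAD=main@B [main=B]
After op 2 (branch): HEAD=main@B [dev=B main=B]
After op 3 (commit): HEAD=main@C [dev=B main=C]
After op 4 (checkout): HEAD=dev@B [dev=B main=C]
After op 5 (branch): HEAD=dev@B [dev=B main=C work=B]
After op 6 (merge): HEAD=dev@D [dev=D main=C work=B]
After op 7 (reset): HEAD=dev@B [dev=B main=C work=B]
ancestors(main=C): ['A', 'B', 'C']
ancestors(work=B): ['A', 'B']
common: ['A', 'B']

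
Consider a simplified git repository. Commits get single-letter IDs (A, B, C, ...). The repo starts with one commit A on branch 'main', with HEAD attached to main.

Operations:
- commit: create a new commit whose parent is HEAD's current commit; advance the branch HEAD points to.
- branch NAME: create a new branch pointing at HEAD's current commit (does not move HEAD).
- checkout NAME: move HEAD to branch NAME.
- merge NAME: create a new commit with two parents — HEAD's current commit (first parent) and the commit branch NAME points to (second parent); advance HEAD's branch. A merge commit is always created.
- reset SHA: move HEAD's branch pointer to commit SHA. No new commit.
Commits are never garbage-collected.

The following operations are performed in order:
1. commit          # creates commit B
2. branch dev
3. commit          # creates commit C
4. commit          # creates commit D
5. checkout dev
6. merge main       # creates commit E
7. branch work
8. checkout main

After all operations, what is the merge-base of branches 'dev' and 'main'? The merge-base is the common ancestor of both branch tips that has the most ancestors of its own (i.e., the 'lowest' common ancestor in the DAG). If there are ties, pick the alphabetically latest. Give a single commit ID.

After op 1 (commit): HEAD=main@B [main=B]
After op 2 (branch): HEAD=main@B [dev=B main=B]
After op 3 (commit): HEAD=main@C [dev=B main=C]
After op 4 (commit): HEAD=main@D [dev=B main=D]
After op 5 (checkout): HEAD=dev@B [dev=B main=D]
After op 6 (merge): HEAD=dev@E [dev=E main=D]
After op 7 (branch): HEAD=dev@E [dev=E main=D work=E]
After op 8 (checkout): HEAD=main@D [dev=E main=D work=E]
ancestors(dev=E): ['A', 'B', 'C', 'D', 'E']
ancestors(main=D): ['A', 'B', 'C', 'D']
common: ['A', 'B', 'C', 'D']

Answer: D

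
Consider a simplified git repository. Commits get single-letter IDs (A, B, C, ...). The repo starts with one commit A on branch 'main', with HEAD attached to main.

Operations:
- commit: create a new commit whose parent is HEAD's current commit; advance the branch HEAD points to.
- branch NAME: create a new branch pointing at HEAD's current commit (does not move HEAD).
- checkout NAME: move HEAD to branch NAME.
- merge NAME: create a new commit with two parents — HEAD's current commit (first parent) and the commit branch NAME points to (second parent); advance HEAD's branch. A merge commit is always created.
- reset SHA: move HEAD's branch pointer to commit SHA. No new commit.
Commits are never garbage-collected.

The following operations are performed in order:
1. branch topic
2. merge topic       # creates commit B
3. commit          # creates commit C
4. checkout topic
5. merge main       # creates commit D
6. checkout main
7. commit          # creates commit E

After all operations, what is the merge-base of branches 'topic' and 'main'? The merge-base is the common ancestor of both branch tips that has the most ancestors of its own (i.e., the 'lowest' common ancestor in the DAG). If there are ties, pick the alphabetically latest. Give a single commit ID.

After op 1 (branch): HEAD=main@A [main=A topic=A]
After op 2 (merge): HEAD=main@B [main=B topic=A]
After op 3 (commit): HEAD=main@C [main=C topic=A]
After op 4 (checkout): HEAD=topic@A [main=C topic=A]
After op 5 (merge): HEAD=topic@D [main=C topic=D]
After op 6 (checkout): HEAD=main@C [main=C topic=D]
After op 7 (commit): HEAD=main@E [main=E topic=D]
ancestors(topic=D): ['A', 'B', 'C', 'D']
ancestors(main=E): ['A', 'B', 'C', 'E']
common: ['A', 'B', 'C']

Answer: C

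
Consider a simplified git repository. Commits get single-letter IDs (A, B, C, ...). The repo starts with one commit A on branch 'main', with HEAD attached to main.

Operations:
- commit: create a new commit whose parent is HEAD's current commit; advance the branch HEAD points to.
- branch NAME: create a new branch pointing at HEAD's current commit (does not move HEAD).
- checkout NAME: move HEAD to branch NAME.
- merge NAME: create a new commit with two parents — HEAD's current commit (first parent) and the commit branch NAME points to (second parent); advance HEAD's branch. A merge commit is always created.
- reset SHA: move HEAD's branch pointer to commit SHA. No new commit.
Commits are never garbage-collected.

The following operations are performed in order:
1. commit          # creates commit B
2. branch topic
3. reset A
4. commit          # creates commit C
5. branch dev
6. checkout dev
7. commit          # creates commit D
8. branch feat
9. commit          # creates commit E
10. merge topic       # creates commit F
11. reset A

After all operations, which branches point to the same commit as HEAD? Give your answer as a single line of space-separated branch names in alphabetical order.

Answer: dev

Derivation:
After op 1 (commit): HEAD=main@B [main=B]
After op 2 (branch): HEAD=main@B [main=B topic=B]
After op 3 (reset): HEAD=main@A [main=A topic=B]
After op 4 (commit): HEAD=main@C [main=C topic=B]
After op 5 (branch): HEAD=main@C [dev=C main=C topic=B]
After op 6 (checkout): HEAD=dev@C [dev=C main=C topic=B]
After op 7 (commit): HEAD=dev@D [dev=D main=C topic=B]
After op 8 (branch): HEAD=dev@D [dev=D feat=D main=C topic=B]
After op 9 (commit): HEAD=dev@E [dev=E feat=D main=C topic=B]
After op 10 (merge): HEAD=dev@F [dev=F feat=D main=C topic=B]
After op 11 (reset): HEAD=dev@A [dev=A feat=D main=C topic=B]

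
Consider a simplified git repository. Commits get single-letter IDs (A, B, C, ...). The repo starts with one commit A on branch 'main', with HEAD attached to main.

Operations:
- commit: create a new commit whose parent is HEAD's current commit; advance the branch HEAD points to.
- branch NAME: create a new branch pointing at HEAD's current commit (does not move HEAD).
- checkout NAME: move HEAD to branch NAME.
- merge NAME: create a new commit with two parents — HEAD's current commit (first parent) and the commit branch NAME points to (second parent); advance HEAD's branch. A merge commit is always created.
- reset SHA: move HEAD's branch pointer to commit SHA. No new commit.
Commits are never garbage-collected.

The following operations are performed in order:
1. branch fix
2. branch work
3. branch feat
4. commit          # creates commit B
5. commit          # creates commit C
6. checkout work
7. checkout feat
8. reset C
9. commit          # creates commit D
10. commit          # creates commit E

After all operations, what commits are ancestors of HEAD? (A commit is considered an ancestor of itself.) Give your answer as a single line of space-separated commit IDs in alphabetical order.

After op 1 (branch): HEAD=main@A [fix=A main=A]
After op 2 (branch): HEAD=main@A [fix=A main=A work=A]
After op 3 (branch): HEAD=main@A [feat=A fix=A main=A work=A]
After op 4 (commit): HEAD=main@B [feat=A fix=A main=B work=A]
After op 5 (commit): HEAD=main@C [feat=A fix=A main=C work=A]
After op 6 (checkout): HEAD=work@A [feat=A fix=A main=C work=A]
After op 7 (checkout): HEAD=feat@A [feat=A fix=A main=C work=A]
After op 8 (reset): HEAD=feat@C [feat=C fix=A main=C work=A]
After op 9 (commit): HEAD=feat@D [feat=D fix=A main=C work=A]
After op 10 (commit): HEAD=feat@E [feat=E fix=A main=C work=A]

Answer: A B C D E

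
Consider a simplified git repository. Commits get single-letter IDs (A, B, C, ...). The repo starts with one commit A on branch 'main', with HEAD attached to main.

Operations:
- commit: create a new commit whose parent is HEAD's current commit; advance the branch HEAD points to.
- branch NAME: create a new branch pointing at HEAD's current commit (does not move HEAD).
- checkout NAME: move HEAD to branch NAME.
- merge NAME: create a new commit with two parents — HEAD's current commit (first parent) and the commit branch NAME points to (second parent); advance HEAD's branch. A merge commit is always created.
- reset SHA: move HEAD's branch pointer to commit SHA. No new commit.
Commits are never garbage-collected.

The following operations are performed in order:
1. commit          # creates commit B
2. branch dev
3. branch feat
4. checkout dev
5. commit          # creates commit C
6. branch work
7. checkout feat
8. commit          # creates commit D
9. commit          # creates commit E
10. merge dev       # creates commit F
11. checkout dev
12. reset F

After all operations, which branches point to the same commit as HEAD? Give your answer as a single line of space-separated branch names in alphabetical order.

Answer: dev feat

Derivation:
After op 1 (commit): HEAD=main@B [main=B]
After op 2 (branch): HEAD=main@B [dev=B main=B]
After op 3 (branch): HEAD=main@B [dev=B feat=B main=B]
After op 4 (checkout): HEAD=dev@B [dev=B feat=B main=B]
After op 5 (commit): HEAD=dev@C [dev=C feat=B main=B]
After op 6 (branch): HEAD=dev@C [dev=C feat=B main=B work=C]
After op 7 (checkout): HEAD=feat@B [dev=C feat=B main=B work=C]
After op 8 (commit): HEAD=feat@D [dev=C feat=D main=B work=C]
After op 9 (commit): HEAD=feat@E [dev=C feat=E main=B work=C]
After op 10 (merge): HEAD=feat@F [dev=C feat=F main=B work=C]
After op 11 (checkout): HEAD=dev@C [dev=C feat=F main=B work=C]
After op 12 (reset): HEAD=dev@F [dev=F feat=F main=B work=C]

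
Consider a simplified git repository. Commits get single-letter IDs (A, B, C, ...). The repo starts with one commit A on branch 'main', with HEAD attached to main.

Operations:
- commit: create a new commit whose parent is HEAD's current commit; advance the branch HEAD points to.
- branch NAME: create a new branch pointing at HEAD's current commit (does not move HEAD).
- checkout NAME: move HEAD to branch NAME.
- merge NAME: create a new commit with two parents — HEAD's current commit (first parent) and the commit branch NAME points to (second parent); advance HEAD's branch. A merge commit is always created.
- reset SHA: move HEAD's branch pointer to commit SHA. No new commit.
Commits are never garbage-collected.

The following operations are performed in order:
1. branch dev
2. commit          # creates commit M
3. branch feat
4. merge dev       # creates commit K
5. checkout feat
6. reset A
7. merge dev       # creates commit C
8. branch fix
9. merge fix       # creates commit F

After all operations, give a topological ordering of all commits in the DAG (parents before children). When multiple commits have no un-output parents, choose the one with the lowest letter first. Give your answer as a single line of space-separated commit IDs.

Answer: A C F M K

Derivation:
After op 1 (branch): HEAD=main@A [dev=A main=A]
After op 2 (commit): HEAD=main@M [dev=A main=M]
After op 3 (branch): HEAD=main@M [dev=A feat=M main=M]
After op 4 (merge): HEAD=main@K [dev=A feat=M main=K]
After op 5 (checkout): HEAD=feat@M [dev=A feat=M main=K]
After op 6 (reset): HEAD=feat@A [dev=A feat=A main=K]
After op 7 (merge): HEAD=feat@C [dev=A feat=C main=K]
After op 8 (branch): HEAD=feat@C [dev=A feat=C fix=C main=K]
After op 9 (merge): HEAD=feat@F [dev=A feat=F fix=C main=K]
commit A: parents=[]
commit C: parents=['A', 'A']
commit F: parents=['C', 'C']
commit K: parents=['M', 'A']
commit M: parents=['A']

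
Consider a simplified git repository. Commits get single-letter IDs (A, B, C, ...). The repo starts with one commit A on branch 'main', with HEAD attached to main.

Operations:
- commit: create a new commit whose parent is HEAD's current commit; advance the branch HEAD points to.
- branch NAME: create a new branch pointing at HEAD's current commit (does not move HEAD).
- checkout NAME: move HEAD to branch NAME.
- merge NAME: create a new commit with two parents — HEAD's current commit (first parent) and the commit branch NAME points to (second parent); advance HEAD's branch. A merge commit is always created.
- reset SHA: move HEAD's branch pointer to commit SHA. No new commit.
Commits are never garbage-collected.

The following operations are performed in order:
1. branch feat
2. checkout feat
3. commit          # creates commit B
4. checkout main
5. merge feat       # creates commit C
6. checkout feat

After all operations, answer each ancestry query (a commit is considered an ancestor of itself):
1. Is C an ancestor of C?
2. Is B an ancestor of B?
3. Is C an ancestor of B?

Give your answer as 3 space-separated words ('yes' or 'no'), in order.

Answer: yes yes no

Derivation:
After op 1 (branch): HEAD=main@A [feat=A main=A]
After op 2 (checkout): HEAD=feat@A [feat=A main=A]
After op 3 (commit): HEAD=feat@B [feat=B main=A]
After op 4 (checkout): HEAD=main@A [feat=B main=A]
After op 5 (merge): HEAD=main@C [feat=B main=C]
After op 6 (checkout): HEAD=feat@B [feat=B main=C]
ancestors(C) = {A,B,C}; C in? yes
ancestors(B) = {A,B}; B in? yes
ancestors(B) = {A,B}; C in? no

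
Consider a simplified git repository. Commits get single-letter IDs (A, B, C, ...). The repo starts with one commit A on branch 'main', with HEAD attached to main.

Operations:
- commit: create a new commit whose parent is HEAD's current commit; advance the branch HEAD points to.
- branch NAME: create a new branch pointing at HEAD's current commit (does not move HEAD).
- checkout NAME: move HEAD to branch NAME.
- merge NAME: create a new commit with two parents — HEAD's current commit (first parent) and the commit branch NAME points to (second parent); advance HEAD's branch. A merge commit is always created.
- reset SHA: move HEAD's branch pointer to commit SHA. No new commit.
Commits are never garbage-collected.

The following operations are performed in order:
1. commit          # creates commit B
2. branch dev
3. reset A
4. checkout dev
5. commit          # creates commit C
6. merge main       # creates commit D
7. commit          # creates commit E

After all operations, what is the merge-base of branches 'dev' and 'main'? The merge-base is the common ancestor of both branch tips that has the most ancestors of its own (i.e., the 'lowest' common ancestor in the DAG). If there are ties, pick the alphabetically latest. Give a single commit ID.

Answer: A

Derivation:
After op 1 (commit): HEAD=main@B [main=B]
After op 2 (branch): HEAD=main@B [dev=B main=B]
After op 3 (reset): HEAD=main@A [dev=B main=A]
After op 4 (checkout): HEAD=dev@B [dev=B main=A]
After op 5 (commit): HEAD=dev@C [dev=C main=A]
After op 6 (merge): HEAD=dev@D [dev=D main=A]
After op 7 (commit): HEAD=dev@E [dev=E main=A]
ancestors(dev=E): ['A', 'B', 'C', 'D', 'E']
ancestors(main=A): ['A']
common: ['A']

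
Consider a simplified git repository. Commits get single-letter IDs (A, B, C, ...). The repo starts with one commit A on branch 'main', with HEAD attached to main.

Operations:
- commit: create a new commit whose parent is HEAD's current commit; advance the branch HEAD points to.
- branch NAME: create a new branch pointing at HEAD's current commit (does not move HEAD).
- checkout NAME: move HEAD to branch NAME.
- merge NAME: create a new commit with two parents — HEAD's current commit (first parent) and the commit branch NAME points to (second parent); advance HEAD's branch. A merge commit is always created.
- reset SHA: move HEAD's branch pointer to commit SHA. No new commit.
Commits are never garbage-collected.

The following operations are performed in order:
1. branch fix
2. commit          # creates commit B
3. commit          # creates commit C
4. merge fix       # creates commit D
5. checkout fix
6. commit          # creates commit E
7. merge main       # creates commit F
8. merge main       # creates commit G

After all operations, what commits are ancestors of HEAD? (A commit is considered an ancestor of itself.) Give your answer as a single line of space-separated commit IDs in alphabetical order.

After op 1 (branch): HEAD=main@A [fix=A main=A]
After op 2 (commit): HEAD=main@B [fix=A main=B]
After op 3 (commit): HEAD=main@C [fix=A main=C]
After op 4 (merge): HEAD=main@D [fix=A main=D]
After op 5 (checkout): HEAD=fix@A [fix=A main=D]
After op 6 (commit): HEAD=fix@E [fix=E main=D]
After op 7 (merge): HEAD=fix@F [fix=F main=D]
After op 8 (merge): HEAD=fix@G [fix=G main=D]

Answer: A B C D E F G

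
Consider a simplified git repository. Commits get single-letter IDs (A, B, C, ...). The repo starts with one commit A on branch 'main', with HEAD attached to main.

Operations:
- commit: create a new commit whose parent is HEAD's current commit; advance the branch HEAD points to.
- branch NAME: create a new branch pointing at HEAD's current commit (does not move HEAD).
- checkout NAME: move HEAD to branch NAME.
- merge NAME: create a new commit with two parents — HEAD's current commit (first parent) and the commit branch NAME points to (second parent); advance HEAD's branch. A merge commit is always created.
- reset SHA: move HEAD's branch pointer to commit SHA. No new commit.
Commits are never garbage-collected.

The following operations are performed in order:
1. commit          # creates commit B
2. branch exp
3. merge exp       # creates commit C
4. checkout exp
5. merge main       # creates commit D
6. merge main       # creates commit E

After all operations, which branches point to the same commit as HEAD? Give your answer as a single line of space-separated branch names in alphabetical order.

After op 1 (commit): HEAD=main@B [main=B]
After op 2 (branch): HEAD=main@B [exp=B main=B]
After op 3 (merge): HEAD=main@C [exp=B main=C]
After op 4 (checkout): HEAD=exp@B [exp=B main=C]
After op 5 (merge): HEAD=exp@D [exp=D main=C]
After op 6 (merge): HEAD=exp@E [exp=E main=C]

Answer: exp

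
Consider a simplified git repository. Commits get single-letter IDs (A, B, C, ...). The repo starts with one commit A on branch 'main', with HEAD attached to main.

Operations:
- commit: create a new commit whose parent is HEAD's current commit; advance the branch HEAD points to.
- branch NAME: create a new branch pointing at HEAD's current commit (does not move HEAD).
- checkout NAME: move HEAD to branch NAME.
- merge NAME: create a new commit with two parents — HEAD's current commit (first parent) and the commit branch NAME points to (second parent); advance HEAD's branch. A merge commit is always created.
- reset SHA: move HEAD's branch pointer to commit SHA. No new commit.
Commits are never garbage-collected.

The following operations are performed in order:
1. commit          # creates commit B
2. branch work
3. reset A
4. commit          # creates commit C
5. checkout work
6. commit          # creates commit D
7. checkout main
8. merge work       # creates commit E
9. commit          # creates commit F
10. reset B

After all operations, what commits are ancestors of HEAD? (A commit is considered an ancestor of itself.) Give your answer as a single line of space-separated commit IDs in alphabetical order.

After op 1 (commit): HEAD=main@B [main=B]
After op 2 (branch): HEAD=main@B [main=B work=B]
After op 3 (reset): HEAD=main@A [main=A work=B]
After op 4 (commit): HEAD=main@C [main=C work=B]
After op 5 (checkout): HEAD=work@B [main=C work=B]
After op 6 (commit): HEAD=work@D [main=C work=D]
After op 7 (checkout): HEAD=main@C [main=C work=D]
After op 8 (merge): HEAD=main@E [main=E work=D]
After op 9 (commit): HEAD=main@F [main=F work=D]
After op 10 (reset): HEAD=main@B [main=B work=D]

Answer: A B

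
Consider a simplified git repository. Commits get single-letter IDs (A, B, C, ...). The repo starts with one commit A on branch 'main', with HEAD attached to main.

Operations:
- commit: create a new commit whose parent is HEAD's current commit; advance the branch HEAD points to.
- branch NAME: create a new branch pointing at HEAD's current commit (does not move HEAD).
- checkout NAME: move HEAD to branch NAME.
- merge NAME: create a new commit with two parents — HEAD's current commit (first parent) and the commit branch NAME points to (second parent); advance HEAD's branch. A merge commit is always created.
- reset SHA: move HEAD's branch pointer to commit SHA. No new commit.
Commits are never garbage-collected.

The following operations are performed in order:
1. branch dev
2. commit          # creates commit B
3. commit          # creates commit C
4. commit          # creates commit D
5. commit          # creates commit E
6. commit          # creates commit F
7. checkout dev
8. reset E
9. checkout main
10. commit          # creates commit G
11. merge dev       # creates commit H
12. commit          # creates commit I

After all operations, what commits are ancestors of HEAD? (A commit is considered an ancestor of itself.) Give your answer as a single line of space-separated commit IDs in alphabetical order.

Answer: A B C D E F G H I

Derivation:
After op 1 (branch): HEAD=main@A [dev=A main=A]
After op 2 (commit): HEAD=main@B [dev=A main=B]
After op 3 (commit): HEAD=main@C [dev=A main=C]
After op 4 (commit): HEAD=main@D [dev=A main=D]
After op 5 (commit): HEAD=main@E [dev=A main=E]
After op 6 (commit): HEAD=main@F [dev=A main=F]
After op 7 (checkout): HEAD=dev@A [dev=A main=F]
After op 8 (reset): HEAD=dev@E [dev=E main=F]
After op 9 (checkout): HEAD=main@F [dev=E main=F]
After op 10 (commit): HEAD=main@G [dev=E main=G]
After op 11 (merge): HEAD=main@H [dev=E main=H]
After op 12 (commit): HEAD=main@I [dev=E main=I]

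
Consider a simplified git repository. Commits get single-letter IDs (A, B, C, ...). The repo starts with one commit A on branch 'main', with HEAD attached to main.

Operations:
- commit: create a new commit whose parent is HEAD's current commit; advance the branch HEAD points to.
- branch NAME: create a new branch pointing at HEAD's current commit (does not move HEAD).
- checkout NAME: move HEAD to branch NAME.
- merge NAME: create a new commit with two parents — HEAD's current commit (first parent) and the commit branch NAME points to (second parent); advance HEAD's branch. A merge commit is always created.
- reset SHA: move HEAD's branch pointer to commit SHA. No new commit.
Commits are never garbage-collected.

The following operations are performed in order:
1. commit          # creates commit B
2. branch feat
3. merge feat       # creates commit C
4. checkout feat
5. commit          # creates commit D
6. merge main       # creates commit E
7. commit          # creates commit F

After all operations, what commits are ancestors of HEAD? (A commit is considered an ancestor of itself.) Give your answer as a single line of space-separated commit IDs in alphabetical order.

Answer: A B C D E F

Derivation:
After op 1 (commit): HEAD=main@B [main=B]
After op 2 (branch): HEAD=main@B [feat=B main=B]
After op 3 (merge): HEAD=main@C [feat=B main=C]
After op 4 (checkout): HEAD=feat@B [feat=B main=C]
After op 5 (commit): HEAD=feat@D [feat=D main=C]
After op 6 (merge): HEAD=feat@E [feat=E main=C]
After op 7 (commit): HEAD=feat@F [feat=F main=C]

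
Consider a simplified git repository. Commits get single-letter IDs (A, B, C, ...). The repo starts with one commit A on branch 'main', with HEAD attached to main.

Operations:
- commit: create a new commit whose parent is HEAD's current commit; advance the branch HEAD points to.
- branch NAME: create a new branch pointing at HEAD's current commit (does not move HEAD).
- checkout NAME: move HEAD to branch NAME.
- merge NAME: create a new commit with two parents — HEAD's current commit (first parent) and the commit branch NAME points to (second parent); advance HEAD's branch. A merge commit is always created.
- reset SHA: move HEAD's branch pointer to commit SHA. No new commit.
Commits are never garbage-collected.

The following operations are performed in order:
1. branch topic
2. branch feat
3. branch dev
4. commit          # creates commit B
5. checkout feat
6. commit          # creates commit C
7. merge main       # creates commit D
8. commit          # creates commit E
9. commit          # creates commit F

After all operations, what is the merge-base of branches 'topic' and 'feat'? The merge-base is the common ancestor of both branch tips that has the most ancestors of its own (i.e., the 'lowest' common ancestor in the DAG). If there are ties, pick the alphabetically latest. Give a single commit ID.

Answer: A

Derivation:
After op 1 (branch): HEAD=main@A [main=A topic=A]
After op 2 (branch): HEAD=main@A [feat=A main=A topic=A]
After op 3 (branch): HEAD=main@A [dev=A feat=A main=A topic=A]
After op 4 (commit): HEAD=main@B [dev=A feat=A main=B topic=A]
After op 5 (checkout): HEAD=feat@A [dev=A feat=A main=B topic=A]
After op 6 (commit): HEAD=feat@C [dev=A feat=C main=B topic=A]
After op 7 (merge): HEAD=feat@D [dev=A feat=D main=B topic=A]
After op 8 (commit): HEAD=feat@E [dev=A feat=E main=B topic=A]
After op 9 (commit): HEAD=feat@F [dev=A feat=F main=B topic=A]
ancestors(topic=A): ['A']
ancestors(feat=F): ['A', 'B', 'C', 'D', 'E', 'F']
common: ['A']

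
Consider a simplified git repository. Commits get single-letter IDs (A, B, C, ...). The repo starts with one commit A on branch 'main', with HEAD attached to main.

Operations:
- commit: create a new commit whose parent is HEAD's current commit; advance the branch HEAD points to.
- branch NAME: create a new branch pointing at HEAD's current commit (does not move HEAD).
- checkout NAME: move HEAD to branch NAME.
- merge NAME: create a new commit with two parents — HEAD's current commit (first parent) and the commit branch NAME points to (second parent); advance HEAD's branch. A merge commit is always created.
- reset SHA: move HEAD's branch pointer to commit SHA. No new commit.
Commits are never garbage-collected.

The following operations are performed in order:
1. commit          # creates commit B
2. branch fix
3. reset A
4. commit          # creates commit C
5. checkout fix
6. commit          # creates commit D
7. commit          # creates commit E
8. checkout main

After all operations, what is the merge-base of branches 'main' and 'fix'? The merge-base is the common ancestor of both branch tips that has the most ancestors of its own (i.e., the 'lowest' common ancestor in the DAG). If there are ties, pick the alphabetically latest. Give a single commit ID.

After op 1 (commit): HEAD=main@B [main=B]
After op 2 (branch): HEAD=main@B [fix=B main=B]
After op 3 (reset): HEAD=main@A [fix=B main=A]
After op 4 (commit): HEAD=main@C [fix=B main=C]
After op 5 (checkout): HEAD=fix@B [fix=B main=C]
After op 6 (commit): HEAD=fix@D [fix=D main=C]
After op 7 (commit): HEAD=fix@E [fix=E main=C]
After op 8 (checkout): HEAD=main@C [fix=E main=C]
ancestors(main=C): ['A', 'C']
ancestors(fix=E): ['A', 'B', 'D', 'E']
common: ['A']

Answer: A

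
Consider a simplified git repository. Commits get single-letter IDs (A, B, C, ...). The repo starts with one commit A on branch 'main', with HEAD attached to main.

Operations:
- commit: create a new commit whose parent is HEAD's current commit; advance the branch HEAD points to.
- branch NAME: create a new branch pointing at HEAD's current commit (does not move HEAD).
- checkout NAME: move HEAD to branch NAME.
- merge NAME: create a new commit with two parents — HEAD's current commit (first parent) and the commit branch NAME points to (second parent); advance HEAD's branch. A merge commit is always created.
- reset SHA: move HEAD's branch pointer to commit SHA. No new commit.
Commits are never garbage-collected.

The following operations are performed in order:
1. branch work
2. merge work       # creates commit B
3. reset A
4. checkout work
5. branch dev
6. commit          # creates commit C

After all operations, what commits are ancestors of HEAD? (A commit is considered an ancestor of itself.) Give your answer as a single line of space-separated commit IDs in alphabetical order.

Answer: A C

Derivation:
After op 1 (branch): HEAD=main@A [main=A work=A]
After op 2 (merge): HEAD=main@B [main=B work=A]
After op 3 (reset): HEAD=main@A [main=A work=A]
After op 4 (checkout): HEAD=work@A [main=A work=A]
After op 5 (branch): HEAD=work@A [dev=A main=A work=A]
After op 6 (commit): HEAD=work@C [dev=A main=A work=C]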